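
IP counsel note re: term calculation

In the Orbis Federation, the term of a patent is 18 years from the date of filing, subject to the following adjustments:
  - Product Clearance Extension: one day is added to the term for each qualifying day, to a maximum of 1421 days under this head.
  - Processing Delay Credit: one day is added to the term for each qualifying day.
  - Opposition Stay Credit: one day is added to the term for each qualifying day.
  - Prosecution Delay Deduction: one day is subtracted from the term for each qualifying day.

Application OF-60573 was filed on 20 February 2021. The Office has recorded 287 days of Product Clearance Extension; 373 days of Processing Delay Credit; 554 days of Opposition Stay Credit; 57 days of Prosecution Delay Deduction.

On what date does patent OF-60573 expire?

Base term: filing date + 18 years → 20 February 2039.
Product Clearance Extension: 287 days (within the 1421-day cap) → +287 days → 4 December 2039.
Processing Delay Credit: +373 days → 11 December 2040.
Opposition Stay Credit: +554 days → 18 June 2042.
Prosecution Delay Deduction: −57 days → 22 April 2042.

April 22, 2042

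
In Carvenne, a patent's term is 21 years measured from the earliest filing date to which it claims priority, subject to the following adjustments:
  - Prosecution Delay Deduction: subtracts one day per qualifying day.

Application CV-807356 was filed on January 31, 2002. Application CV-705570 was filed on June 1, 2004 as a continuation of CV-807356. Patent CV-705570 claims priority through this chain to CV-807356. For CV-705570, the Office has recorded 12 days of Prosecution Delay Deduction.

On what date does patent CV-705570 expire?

January 19, 2023

Earliest priority filing: 31 January 2002.
Base term: 31 January 2002 + 21 years → 31 January 2023.
Prosecution Delay Deduction: −12 days → 19 January 2023.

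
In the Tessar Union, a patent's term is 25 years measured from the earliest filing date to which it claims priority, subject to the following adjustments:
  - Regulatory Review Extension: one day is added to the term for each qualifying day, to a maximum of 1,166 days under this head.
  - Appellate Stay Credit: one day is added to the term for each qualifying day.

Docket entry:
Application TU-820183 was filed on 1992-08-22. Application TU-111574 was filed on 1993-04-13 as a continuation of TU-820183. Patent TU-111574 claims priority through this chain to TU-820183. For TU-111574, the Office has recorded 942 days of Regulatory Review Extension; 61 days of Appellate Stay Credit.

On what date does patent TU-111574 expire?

Earliest priority filing: 22 August 1992.
Base term: 22 August 1992 + 25 years → 22 August 2017.
Regulatory Review Extension: 942 days (within the 1166-day cap) → +942 days → 21 March 2020.
Appellate Stay Credit: +61 days → 21 May 2020.

2020-05-21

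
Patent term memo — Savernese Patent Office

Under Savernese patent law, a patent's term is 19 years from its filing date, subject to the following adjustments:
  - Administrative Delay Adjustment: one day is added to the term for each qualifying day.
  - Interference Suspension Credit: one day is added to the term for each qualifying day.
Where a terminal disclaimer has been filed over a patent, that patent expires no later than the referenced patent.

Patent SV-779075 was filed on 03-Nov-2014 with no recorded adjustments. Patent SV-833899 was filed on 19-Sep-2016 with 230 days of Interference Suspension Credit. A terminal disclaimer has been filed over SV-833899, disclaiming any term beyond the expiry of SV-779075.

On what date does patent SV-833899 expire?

2033-11-03

Natural term of SV-833899:
  Base: filing + 19 years → 19 September 2035.
  Interference Suspension Credit: +230 days → 6 May 2036.
Expiry of referenced patent SV-779075:
  Base: filing + 19 years → 3 November 2033.
Terminal disclaimer: SV-833899 expires on the earlier of 6 May 2036 and 3 November 2033.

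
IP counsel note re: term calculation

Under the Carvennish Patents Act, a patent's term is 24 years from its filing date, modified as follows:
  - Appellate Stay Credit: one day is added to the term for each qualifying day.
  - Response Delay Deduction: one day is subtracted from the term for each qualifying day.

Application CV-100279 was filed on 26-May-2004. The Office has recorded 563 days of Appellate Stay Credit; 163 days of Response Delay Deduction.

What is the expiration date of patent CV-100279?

2029-06-30

Base term: filing date + 24 years → 26 May 2028.
Appellate Stay Credit: +563 days → 10 December 2029.
Response Delay Deduction: −163 days → 30 June 2029.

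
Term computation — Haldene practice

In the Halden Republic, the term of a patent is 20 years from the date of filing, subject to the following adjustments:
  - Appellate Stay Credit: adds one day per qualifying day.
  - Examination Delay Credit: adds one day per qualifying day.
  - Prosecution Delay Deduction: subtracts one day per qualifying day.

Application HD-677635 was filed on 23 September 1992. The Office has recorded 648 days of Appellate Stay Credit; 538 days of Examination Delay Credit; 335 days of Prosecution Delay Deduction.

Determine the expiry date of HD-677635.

Base term: filing date + 20 years → 23 September 2012.
Appellate Stay Credit: +648 days → 3 July 2014.
Examination Delay Credit: +538 days → 23 December 2015.
Prosecution Delay Deduction: −335 days → 22 January 2015.

January 22, 2015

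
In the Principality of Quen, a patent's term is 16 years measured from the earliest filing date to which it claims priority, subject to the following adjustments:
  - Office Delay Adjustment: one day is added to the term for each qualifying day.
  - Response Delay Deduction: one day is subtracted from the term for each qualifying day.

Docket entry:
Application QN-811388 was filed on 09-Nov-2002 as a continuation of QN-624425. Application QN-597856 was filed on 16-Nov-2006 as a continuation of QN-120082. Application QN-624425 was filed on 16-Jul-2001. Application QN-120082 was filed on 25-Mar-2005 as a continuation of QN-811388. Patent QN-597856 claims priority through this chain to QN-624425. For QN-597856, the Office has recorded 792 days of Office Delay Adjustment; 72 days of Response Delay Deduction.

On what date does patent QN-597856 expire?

July 6, 2019

Earliest priority filing: 16 July 2001.
Base term: 16 July 2001 + 16 years → 16 July 2017.
Office Delay Adjustment: +792 days → 16 September 2019.
Response Delay Deduction: −72 days → 6 July 2019.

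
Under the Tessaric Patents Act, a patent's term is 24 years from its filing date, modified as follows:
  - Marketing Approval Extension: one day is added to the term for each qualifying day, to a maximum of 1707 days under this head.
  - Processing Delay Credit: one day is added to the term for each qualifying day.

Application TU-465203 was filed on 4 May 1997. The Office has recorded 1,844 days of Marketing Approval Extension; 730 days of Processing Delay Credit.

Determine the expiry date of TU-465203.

Base term: filing date + 24 years → 4 May 2021.
Marketing Approval Extension: 1844 days claimed exceeds the 1707-day cap, so +1707 days → 5 January 2026.
Processing Delay Credit: +730 days → 5 January 2028.

January 5, 2028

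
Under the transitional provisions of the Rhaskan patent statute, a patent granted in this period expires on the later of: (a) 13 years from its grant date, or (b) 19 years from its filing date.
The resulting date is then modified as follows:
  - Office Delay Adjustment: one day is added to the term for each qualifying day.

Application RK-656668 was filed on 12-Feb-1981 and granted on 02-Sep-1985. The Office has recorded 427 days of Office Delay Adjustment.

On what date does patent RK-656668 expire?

April 14, 2001

(a) grant + 13 years → 2 September 1998.
(b) filing + 19 years → 12 February 2000.
Later of the two: 12 February 2000.
Office Delay Adjustment: +427 days → 14 April 2001.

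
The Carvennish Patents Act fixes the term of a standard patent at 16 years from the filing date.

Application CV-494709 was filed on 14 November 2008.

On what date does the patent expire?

Filing date + 16 years → 14 November 2024.

2024-11-14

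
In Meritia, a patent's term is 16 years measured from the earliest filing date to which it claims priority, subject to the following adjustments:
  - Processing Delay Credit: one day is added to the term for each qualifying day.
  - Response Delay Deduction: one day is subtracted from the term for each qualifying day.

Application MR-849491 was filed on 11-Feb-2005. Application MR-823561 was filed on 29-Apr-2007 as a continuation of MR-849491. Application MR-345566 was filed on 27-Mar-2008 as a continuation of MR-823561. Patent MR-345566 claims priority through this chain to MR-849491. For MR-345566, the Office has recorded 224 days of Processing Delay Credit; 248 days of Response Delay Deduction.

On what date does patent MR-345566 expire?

January 18, 2021

Earliest priority filing: 11 February 2005.
Base term: 11 February 2005 + 16 years → 11 February 2021.
Processing Delay Credit: +224 days → 23 September 2021.
Response Delay Deduction: −248 days → 18 January 2021.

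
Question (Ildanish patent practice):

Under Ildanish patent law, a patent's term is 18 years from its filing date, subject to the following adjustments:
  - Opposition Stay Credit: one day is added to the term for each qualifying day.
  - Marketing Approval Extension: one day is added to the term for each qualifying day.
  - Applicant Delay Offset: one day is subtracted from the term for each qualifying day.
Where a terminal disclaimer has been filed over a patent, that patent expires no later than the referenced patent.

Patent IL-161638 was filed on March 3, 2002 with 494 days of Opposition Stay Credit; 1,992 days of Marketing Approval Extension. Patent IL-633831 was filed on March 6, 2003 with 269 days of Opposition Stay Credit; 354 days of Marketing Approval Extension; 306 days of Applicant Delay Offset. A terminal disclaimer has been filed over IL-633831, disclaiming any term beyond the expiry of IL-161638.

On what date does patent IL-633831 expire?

Natural term of IL-633831:
  Base: filing + 18 years → 6 March 2021.
  Opposition Stay Credit: +269 days → 30 November 2021.
  Marketing Approval Extension: +354 days → 19 November 2022.
  Applicant Delay Offset: −306 days → 17 January 2022.
Expiry of referenced patent IL-161638:
  Base: filing + 18 years → 3 March 2020.
  Opposition Stay Credit: +494 days → 10 July 2021.
  Marketing Approval Extension: +1992 days → 23 December 2026.
Terminal disclaimer: IL-633831 expires on the earlier of 17 January 2022 and 23 December 2026.

January 17, 2022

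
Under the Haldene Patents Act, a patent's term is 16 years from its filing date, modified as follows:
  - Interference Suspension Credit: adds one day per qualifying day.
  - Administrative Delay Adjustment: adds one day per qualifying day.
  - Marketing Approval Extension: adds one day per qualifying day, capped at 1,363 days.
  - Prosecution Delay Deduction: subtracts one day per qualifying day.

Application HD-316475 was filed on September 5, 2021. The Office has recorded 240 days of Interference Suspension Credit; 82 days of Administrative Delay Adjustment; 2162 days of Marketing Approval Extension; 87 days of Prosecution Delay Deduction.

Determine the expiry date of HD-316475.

Base term: filing date + 16 years → 5 September 2037.
Interference Suspension Credit: +240 days → 3 May 2038.
Administrative Delay Adjustment: +82 days → 24 July 2038.
Marketing Approval Extension: 2162 days claimed exceeds the 1363-day cap, so +1363 days → 17 April 2042.
Prosecution Delay Deduction: −87 days → 20 January 2042.

2042-01-20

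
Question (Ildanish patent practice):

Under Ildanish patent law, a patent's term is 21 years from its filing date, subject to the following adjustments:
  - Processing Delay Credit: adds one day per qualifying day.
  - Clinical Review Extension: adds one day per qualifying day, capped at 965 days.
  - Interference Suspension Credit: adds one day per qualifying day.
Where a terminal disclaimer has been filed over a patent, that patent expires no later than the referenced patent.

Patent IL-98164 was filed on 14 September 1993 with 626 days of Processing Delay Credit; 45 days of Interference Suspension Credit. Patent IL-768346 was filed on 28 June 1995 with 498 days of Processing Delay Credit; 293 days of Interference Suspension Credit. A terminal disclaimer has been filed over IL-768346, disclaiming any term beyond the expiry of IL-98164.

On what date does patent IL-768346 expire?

Natural term of IL-768346:
  Base: filing + 21 years → 28 June 2016.
  Processing Delay Credit: +498 days → 8 November 2017.
  Interference Suspension Credit: +293 days → 28 August 2018.
Expiry of referenced patent IL-98164:
  Base: filing + 21 years → 14 September 2014.
  Processing Delay Credit: +626 days → 1 June 2016.
  Interference Suspension Credit: +45 days → 16 July 2016.
Terminal disclaimer: IL-768346 expires on the earlier of 28 August 2018 and 16 July 2016.

July 16, 2016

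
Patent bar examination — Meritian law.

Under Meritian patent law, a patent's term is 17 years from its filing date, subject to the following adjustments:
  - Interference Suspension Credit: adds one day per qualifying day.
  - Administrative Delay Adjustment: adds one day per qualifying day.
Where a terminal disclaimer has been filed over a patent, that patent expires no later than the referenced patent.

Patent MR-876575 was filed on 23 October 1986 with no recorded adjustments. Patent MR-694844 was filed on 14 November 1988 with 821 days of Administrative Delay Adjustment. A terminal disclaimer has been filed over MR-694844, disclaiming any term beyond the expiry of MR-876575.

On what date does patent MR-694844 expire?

2003-10-23

Natural term of MR-694844:
  Base: filing + 17 years → 14 November 2005.
  Administrative Delay Adjustment: +821 days → 13 February 2008.
Expiry of referenced patent MR-876575:
  Base: filing + 17 years → 23 October 2003.
Terminal disclaimer: MR-694844 expires on the earlier of 13 February 2008 and 23 October 2003.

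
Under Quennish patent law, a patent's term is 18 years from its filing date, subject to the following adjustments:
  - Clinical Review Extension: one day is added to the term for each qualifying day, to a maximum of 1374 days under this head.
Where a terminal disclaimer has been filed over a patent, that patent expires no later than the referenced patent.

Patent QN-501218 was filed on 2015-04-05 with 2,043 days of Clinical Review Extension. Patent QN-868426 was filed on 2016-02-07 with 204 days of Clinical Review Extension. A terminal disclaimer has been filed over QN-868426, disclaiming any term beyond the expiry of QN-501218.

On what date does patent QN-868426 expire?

Natural term of QN-868426:
  Base: filing + 18 years → 7 February 2034.
  Clinical Review Extension: 204 days (within the 1374-day cap) → +204 days → 30 August 2034.
Expiry of referenced patent QN-501218:
  Base: filing + 18 years → 5 April 2033.
  Clinical Review Extension: 2043 days claimed exceeds the 1374-day cap, so +1374 days → 8 January 2037.
Terminal disclaimer: QN-868426 expires on the earlier of 30 August 2034 and 8 January 2037.

August 30, 2034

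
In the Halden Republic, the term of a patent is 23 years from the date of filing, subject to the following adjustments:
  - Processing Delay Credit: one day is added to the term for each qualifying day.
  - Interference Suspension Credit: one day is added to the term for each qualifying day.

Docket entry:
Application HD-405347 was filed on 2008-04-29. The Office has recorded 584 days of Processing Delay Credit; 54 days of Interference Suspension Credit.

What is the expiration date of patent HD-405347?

January 26, 2033

Base term: filing date + 23 years → 29 April 2031.
Processing Delay Credit: +584 days → 3 December 2032.
Interference Suspension Credit: +54 days → 26 January 2033.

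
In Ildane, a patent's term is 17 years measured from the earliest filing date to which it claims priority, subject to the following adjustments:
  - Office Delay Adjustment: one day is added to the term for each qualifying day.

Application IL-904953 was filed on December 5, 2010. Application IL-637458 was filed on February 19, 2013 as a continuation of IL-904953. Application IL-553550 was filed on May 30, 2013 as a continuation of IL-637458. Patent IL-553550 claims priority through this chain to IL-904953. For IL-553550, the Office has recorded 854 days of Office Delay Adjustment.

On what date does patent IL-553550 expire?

2030-04-07

Earliest priority filing: 5 December 2010.
Base term: 5 December 2010 + 17 years → 5 December 2027.
Office Delay Adjustment: +854 days → 7 April 2030.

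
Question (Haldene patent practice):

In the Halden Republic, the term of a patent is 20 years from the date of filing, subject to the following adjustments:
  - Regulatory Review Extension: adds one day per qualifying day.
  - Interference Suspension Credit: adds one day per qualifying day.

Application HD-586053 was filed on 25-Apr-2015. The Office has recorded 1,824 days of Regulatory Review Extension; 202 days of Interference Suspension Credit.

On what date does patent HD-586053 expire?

2040-11-10

Base term: filing date + 20 years → 25 April 2035.
Regulatory Review Extension: +1824 days → 22 April 2040.
Interference Suspension Credit: +202 days → 10 November 2040.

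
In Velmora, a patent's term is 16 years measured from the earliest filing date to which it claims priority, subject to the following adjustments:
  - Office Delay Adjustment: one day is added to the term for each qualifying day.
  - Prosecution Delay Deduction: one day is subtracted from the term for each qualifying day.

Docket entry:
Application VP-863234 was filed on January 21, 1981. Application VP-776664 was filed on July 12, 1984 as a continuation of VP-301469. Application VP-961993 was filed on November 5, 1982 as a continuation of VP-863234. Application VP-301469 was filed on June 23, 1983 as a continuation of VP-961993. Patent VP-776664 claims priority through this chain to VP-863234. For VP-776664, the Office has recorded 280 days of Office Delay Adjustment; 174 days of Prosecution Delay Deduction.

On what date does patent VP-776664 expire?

1997-05-07

Earliest priority filing: 21 January 1981.
Base term: 21 January 1981 + 16 years → 21 January 1997.
Office Delay Adjustment: +280 days → 28 October 1997.
Prosecution Delay Deduction: −174 days → 7 May 1997.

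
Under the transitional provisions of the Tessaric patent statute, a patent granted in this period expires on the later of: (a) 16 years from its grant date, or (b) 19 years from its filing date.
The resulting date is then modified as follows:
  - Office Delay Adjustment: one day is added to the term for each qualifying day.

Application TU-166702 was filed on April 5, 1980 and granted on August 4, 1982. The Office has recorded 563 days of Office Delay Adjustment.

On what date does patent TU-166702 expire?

October 19, 2000

(a) grant + 16 years → 4 August 1998.
(b) filing + 19 years → 5 April 1999.
Later of the two: 5 April 1999.
Office Delay Adjustment: +563 days → 19 October 2000.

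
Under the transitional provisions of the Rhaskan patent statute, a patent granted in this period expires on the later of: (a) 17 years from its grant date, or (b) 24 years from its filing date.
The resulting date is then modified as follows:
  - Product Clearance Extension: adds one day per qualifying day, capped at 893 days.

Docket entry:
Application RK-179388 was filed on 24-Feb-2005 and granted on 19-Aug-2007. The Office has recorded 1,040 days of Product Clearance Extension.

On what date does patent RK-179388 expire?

2031-08-06

(a) grant + 17 years → 19 August 2024.
(b) filing + 24 years → 24 February 2029.
Later of the two: 24 February 2029.
Product Clearance Extension: 1040 days claimed exceeds the 893-day cap, so +893 days → 6 August 2031.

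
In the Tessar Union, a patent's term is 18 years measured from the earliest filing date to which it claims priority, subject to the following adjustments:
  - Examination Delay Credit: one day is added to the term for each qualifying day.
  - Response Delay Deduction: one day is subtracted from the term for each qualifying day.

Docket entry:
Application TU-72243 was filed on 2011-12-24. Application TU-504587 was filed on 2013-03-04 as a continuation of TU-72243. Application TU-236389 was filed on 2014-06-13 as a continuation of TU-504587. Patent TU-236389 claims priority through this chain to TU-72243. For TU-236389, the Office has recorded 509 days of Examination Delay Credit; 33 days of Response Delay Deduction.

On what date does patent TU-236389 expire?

Earliest priority filing: 24 December 2011.
Base term: 24 December 2011 + 18 years → 24 December 2029.
Examination Delay Credit: +509 days → 17 May 2031.
Response Delay Deduction: −33 days → 14 April 2031.

April 14, 2031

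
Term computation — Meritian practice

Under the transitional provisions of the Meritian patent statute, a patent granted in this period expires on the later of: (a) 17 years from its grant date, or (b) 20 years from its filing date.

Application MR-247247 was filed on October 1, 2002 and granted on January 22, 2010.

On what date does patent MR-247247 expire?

2027-01-22

(a) grant + 17 years → 22 January 2027.
(b) filing + 20 years → 1 October 2022.
Later of the two: 22 January 2027.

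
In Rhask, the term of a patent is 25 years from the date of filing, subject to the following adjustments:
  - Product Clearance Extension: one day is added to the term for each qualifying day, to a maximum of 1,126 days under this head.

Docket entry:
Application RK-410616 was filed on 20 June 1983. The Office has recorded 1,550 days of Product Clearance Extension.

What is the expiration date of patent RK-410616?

Base term: filing date + 25 years → 20 June 2008.
Product Clearance Extension: 1550 days claimed exceeds the 1126-day cap, so +1126 days → 21 July 2011.

July 21, 2011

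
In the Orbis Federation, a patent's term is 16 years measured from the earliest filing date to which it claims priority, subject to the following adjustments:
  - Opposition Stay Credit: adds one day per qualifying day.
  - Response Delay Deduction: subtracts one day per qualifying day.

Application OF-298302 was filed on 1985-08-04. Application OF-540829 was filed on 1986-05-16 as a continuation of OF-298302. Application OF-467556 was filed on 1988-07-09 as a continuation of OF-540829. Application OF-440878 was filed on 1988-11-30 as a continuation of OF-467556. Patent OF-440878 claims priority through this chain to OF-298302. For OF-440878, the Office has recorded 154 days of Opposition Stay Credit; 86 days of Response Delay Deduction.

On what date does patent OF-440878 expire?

October 11, 2001

Earliest priority filing: 4 August 1985.
Base term: 4 August 1985 + 16 years → 4 August 2001.
Opposition Stay Credit: +154 days → 5 January 2002.
Response Delay Deduction: −86 days → 11 October 2001.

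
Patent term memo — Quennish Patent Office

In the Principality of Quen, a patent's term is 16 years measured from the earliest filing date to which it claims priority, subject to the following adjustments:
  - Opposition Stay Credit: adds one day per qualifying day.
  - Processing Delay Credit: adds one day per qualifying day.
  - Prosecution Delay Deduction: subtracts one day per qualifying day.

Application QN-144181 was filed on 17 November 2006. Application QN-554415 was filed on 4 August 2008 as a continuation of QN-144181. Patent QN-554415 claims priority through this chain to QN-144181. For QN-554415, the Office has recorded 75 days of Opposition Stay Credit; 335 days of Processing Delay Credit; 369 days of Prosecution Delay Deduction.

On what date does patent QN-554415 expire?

Earliest priority filing: 17 November 2006.
Base term: 17 November 2006 + 16 years → 17 November 2022.
Opposition Stay Credit: +75 days → 31 January 2023.
Processing Delay Credit: +335 days → 1 January 2024.
Prosecution Delay Deduction: −369 days → 28 December 2022.

December 28, 2022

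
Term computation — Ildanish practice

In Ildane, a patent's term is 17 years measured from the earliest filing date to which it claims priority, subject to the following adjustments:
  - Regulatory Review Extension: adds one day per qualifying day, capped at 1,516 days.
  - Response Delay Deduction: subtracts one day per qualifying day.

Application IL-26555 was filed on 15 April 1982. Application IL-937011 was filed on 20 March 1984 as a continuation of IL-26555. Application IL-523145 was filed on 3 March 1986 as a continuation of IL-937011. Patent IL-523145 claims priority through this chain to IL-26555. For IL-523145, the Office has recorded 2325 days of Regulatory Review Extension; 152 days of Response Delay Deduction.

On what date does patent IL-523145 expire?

Earliest priority filing: 15 April 1982.
Base term: 15 April 1982 + 17 years → 15 April 1999.
Regulatory Review Extension: 2325 days claimed exceeds the 1516-day cap, so +1516 days → 9 June 2003.
Response Delay Deduction: −152 days → 8 January 2003.

January 8, 2003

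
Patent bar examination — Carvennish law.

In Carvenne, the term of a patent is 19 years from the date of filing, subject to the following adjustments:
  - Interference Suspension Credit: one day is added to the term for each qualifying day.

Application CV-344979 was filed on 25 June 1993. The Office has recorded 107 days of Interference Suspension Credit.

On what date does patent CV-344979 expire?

Base term: filing date + 19 years → 25 June 2012.
Interference Suspension Credit: +107 days → 10 October 2012.

2012-10-10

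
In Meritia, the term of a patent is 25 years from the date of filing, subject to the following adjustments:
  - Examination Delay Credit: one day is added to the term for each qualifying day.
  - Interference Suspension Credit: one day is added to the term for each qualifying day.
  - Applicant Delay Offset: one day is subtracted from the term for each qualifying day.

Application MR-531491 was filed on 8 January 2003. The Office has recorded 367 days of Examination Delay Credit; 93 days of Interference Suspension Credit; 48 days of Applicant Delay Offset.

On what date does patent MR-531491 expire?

Base term: filing date + 25 years → 8 January 2028.
Examination Delay Credit: +367 days → 9 January 2029.
Interference Suspension Credit: +93 days → 12 April 2029.
Applicant Delay Offset: −48 days → 23 February 2029.

2029-02-23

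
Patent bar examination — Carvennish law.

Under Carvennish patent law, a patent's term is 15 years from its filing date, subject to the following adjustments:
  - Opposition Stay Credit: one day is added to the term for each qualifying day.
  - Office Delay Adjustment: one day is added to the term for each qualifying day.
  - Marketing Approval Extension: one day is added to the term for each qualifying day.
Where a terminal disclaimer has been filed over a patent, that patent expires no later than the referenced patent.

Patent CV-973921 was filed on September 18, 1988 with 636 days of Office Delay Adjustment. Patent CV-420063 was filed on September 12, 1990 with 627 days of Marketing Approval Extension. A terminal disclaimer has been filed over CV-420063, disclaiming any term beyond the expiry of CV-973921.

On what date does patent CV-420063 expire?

Natural term of CV-420063:
  Base: filing + 15 years → 12 September 2005.
  Marketing Approval Extension: +627 days → 1 June 2007.
Expiry of referenced patent CV-973921:
  Base: filing + 15 years → 18 September 2003.
  Office Delay Adjustment: +636 days → 15 June 2005.
Terminal disclaimer: CV-420063 expires on the earlier of 1 June 2007 and 15 June 2005.

June 15, 2005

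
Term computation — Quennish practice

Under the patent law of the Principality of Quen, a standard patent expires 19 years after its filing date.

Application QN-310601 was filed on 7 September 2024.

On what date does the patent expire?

2043-09-07

Filing date + 19 years → 7 September 2043.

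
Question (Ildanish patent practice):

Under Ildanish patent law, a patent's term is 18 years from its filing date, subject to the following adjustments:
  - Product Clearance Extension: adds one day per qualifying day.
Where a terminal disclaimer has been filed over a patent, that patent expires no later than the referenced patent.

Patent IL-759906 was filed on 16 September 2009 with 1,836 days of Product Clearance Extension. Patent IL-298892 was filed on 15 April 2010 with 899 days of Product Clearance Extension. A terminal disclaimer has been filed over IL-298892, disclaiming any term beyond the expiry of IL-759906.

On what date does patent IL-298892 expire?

Natural term of IL-298892:
  Base: filing + 18 years → 15 April 2028.
  Product Clearance Extension: +899 days → 1 October 2030.
Expiry of referenced patent IL-759906:
  Base: filing + 18 years → 16 September 2027.
  Product Clearance Extension: +1836 days → 25 September 2032.
Terminal disclaimer: IL-298892 expires on the earlier of 1 October 2030 and 25 September 2032.

October 1, 2030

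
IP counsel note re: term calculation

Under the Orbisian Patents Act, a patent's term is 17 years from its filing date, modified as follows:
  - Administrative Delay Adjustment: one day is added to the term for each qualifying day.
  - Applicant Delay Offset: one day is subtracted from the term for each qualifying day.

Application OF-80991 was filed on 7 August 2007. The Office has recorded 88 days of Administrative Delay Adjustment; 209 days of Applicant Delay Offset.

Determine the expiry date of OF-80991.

Base term: filing date + 17 years → 7 August 2024.
Administrative Delay Adjustment: +88 days → 3 November 2024.
Applicant Delay Offset: −209 days → 8 April 2024.

2024-04-08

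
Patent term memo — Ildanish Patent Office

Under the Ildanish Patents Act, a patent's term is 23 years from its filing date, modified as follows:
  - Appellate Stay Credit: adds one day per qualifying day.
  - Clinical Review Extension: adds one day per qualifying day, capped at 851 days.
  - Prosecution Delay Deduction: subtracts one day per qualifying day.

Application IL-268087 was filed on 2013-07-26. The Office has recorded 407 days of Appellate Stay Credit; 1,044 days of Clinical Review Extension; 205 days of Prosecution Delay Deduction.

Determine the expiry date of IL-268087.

2039-06-14

Base term: filing date + 23 years → 26 July 2036.
Appellate Stay Credit: +407 days → 6 September 2037.
Clinical Review Extension: 1044 days claimed exceeds the 851-day cap, so +851 days → 5 January 2040.
Prosecution Delay Deduction: −205 days → 14 June 2039.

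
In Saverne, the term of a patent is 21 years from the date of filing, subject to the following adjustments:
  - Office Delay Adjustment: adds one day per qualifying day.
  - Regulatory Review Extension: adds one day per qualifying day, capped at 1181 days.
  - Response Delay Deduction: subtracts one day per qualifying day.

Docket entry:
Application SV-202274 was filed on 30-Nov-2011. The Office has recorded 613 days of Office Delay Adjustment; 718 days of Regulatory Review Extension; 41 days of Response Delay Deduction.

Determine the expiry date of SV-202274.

Base term: filing date + 21 years → 30 November 2032.
Office Delay Adjustment: +613 days → 5 August 2034.
Regulatory Review Extension: 718 days (within the 1181-day cap) → +718 days → 23 July 2036.
Response Delay Deduction: −41 days → 12 June 2036.

June 12, 2036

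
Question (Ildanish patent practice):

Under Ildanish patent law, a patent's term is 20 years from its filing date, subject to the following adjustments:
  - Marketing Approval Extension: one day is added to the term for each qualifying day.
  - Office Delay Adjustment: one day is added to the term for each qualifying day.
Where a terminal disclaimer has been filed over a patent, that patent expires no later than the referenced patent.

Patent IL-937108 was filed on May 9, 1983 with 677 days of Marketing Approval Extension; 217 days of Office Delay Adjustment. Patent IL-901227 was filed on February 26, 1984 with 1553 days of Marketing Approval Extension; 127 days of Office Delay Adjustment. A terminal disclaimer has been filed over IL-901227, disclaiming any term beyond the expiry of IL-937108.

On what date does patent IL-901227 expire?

Natural term of IL-901227:
  Base: filing + 20 years → 26 February 2004.
  Marketing Approval Extension: +1553 days → 28 May 2008.
  Office Delay Adjustment: +127 days → 2 October 2008.
Expiry of referenced patent IL-937108:
  Base: filing + 20 years → 9 May 2003.
  Marketing Approval Extension: +677 days → 16 March 2005.
  Office Delay Adjustment: +217 days → 19 October 2005.
Terminal disclaimer: IL-901227 expires on the earlier of 2 October 2008 and 19 October 2005.

2005-10-19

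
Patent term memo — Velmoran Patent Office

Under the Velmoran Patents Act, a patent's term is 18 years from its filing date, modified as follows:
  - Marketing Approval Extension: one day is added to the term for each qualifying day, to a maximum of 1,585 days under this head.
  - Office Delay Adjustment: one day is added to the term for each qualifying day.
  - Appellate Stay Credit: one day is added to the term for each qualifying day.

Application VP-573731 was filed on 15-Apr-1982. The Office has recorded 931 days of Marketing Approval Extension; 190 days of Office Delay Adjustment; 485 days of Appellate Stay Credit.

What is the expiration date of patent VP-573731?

2004-09-07

Base term: filing date + 18 years → 15 April 2000.
Marketing Approval Extension: 931 days (within the 1585-day cap) → +931 days → 2 November 2002.
Office Delay Adjustment: +190 days → 11 May 2003.
Appellate Stay Credit: +485 days → 7 September 2004.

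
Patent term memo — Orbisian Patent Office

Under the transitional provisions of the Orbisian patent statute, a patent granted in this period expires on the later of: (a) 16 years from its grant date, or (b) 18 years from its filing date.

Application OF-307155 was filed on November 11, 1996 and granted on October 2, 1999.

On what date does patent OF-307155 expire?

October 2, 2015

(a) grant + 16 years → 2 October 2015.
(b) filing + 18 years → 11 November 2014.
Later of the two: 2 October 2015.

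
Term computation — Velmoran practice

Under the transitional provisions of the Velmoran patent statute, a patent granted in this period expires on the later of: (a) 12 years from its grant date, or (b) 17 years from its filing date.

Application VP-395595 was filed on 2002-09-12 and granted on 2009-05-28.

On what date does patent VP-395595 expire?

(a) grant + 12 years → 28 May 2021.
(b) filing + 17 years → 12 September 2019.
Later of the two: 28 May 2021.

2021-05-28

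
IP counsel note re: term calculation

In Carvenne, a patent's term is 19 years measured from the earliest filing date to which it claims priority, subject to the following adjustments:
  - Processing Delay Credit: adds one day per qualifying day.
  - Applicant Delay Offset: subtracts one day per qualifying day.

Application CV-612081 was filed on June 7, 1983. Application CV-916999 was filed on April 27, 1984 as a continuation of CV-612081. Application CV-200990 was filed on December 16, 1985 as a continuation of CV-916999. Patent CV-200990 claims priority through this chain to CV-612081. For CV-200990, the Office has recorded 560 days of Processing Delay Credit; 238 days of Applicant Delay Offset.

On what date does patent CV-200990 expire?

2003-04-25

Earliest priority filing: 7 June 1983.
Base term: 7 June 1983 + 19 years → 7 June 2002.
Processing Delay Credit: +560 days → 19 December 2003.
Applicant Delay Offset: −238 days → 25 April 2003.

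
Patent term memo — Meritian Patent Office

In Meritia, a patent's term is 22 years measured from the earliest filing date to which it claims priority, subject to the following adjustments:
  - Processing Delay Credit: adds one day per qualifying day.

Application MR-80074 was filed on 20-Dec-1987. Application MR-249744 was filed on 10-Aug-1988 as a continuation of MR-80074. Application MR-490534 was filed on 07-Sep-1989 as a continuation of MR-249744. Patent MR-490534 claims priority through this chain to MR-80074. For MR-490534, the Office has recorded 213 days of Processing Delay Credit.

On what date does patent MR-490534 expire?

Earliest priority filing: 20 December 1987.
Base term: 20 December 1987 + 22 years → 20 December 2009.
Processing Delay Credit: +213 days → 21 July 2010.

July 21, 2010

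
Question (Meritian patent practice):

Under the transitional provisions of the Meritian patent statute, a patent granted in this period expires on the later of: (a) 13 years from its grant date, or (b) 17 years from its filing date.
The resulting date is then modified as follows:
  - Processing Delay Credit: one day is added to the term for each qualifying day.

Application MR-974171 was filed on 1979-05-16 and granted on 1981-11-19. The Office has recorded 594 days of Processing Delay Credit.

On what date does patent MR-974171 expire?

(a) grant + 13 years → 19 November 1994.
(b) filing + 17 years → 16 May 1996.
Later of the two: 16 May 1996.
Processing Delay Credit: +594 days → 31 December 1997.

1997-12-31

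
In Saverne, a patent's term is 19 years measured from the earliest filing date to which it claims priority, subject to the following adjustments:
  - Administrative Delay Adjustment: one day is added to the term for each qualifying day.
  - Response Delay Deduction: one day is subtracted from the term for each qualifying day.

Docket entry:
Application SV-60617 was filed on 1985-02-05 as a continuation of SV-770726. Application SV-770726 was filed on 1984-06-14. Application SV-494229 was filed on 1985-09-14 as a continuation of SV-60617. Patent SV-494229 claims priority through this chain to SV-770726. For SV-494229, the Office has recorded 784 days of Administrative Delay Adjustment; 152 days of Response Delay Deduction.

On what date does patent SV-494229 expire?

March 7, 2005

Earliest priority filing: 14 June 1984.
Base term: 14 June 1984 + 19 years → 14 June 2003.
Administrative Delay Adjustment: +784 days → 6 August 2005.
Response Delay Deduction: −152 days → 7 March 2005.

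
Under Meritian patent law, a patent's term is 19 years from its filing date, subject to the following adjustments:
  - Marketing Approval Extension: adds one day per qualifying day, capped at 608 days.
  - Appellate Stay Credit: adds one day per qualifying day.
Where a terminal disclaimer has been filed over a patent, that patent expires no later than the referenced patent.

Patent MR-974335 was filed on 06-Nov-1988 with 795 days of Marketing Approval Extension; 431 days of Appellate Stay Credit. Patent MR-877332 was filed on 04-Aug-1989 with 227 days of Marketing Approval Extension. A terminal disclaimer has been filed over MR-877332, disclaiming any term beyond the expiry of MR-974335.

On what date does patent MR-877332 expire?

2009-03-19

Natural term of MR-877332:
  Base: filing + 19 years → 4 August 2008.
  Marketing Approval Extension: 227 days (within the 608-day cap) → +227 days → 19 March 2009.
Expiry of referenced patent MR-974335:
  Base: filing + 19 years → 6 November 2007.
  Marketing Approval Extension: 795 days claimed exceeds the 608-day cap, so +608 days → 6 July 2009.
  Appellate Stay Credit: +431 days → 10 September 2010.
Terminal disclaimer: MR-877332 expires on the earlier of 19 March 2009 and 10 September 2010.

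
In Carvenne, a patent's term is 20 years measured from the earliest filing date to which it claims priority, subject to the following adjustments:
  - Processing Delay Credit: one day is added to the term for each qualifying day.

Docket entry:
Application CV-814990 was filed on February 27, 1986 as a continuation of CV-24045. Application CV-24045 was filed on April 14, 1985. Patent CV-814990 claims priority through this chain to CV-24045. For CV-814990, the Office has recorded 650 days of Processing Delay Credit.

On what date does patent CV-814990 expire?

Earliest priority filing: 14 April 1985.
Base term: 14 April 1985 + 20 years → 14 April 2005.
Processing Delay Credit: +650 days → 24 January 2007.

January 24, 2007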